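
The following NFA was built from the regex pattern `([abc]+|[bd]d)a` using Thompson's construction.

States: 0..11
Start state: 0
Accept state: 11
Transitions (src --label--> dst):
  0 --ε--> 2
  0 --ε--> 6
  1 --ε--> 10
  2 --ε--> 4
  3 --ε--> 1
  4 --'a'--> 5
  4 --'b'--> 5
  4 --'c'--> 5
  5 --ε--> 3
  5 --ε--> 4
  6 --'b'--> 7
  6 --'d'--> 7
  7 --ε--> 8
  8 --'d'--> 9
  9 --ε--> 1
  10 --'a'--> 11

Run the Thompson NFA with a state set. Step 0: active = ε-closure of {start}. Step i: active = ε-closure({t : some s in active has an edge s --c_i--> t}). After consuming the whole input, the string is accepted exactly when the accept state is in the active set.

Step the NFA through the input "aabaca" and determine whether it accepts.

S₀ = ε-closure({0}) = {0,2,4,6}
'a' @ 1: {1,3,4,5,10}
'a' @ 2: {1,3,4,5,10,11}  ✓accept
'b' @ 3: {1,3,4,5,10}
'a' @ 4: {1,3,4,5,10,11}  ✓accept
'c' @ 5: {1,3,4,5,10}
'a' @ 6: {1,3,4,5,10,11}  ✓accept
end set {1,3,4,5,10,11} — state 11 in

Answer: ACCEPT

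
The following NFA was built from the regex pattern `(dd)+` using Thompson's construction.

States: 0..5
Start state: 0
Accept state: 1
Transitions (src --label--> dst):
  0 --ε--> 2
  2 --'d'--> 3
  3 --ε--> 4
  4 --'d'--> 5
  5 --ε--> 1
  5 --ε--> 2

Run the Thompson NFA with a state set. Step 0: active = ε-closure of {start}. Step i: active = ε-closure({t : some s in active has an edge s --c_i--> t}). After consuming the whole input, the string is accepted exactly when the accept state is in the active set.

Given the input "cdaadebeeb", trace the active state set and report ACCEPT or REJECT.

initial (ε-close {0}): {0,2}
'c' @ 1: {}  — no active states
rest 'daadebeeb' ignored (set empty)
end set {} — state 1 not in

Answer: REJECT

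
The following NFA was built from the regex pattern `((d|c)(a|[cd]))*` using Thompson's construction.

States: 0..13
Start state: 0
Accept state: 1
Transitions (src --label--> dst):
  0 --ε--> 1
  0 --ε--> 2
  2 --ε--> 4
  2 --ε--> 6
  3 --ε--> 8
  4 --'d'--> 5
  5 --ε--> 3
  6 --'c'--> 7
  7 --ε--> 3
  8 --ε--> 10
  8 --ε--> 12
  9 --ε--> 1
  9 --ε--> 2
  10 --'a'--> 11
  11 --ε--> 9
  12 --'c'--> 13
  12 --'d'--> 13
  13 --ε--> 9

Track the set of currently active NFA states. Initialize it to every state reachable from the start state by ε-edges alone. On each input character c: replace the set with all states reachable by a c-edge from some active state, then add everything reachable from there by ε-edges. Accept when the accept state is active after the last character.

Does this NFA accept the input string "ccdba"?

initial (ε-close {0}): {0,1,2,4,6}
'c' @ 1: {3,7,8,10,12}
'c' @ 2: {1,2,4,6,9,13}  ✓accept
'd' @ 3: {3,5,8,10,12}
'b' @ 4: {}  — state set empty
rest 'a' ignored (set empty)
after full input: {}  (accept=1 not in)

Answer: REJECT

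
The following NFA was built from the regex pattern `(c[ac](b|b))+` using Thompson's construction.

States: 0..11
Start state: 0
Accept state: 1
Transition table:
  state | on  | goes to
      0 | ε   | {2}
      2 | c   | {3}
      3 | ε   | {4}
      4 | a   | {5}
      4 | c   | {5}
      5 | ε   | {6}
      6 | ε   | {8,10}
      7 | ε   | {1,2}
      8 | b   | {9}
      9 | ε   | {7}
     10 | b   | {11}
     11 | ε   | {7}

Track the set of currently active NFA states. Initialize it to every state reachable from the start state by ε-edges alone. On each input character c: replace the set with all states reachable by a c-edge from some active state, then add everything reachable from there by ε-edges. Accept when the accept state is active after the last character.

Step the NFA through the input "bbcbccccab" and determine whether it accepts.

Answer: REJECT

Steps:
initial (ε-close {0}): {0,2}
'b' @ 1: {}  — state set empty
rest 'bcbccccab' ignored (set empty)
final: {}; accept 1 not in set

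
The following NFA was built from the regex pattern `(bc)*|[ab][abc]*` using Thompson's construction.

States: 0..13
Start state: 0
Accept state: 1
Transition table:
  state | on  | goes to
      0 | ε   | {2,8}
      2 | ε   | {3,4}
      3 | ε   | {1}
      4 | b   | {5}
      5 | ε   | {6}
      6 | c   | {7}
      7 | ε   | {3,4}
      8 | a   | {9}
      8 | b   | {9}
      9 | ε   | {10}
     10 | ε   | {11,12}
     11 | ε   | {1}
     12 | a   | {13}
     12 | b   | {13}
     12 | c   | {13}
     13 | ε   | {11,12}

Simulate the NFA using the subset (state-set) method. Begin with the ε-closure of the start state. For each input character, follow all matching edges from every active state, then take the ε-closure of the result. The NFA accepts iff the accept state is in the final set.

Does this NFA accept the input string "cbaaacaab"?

initial (ε-close {0}): {0,1,2,3,4,8}
'c' @ 1: {}  — state set empty
rest 'baaacaab' ignored (set empty)
after full input: {}  (accept=1 not in)

Answer: REJECT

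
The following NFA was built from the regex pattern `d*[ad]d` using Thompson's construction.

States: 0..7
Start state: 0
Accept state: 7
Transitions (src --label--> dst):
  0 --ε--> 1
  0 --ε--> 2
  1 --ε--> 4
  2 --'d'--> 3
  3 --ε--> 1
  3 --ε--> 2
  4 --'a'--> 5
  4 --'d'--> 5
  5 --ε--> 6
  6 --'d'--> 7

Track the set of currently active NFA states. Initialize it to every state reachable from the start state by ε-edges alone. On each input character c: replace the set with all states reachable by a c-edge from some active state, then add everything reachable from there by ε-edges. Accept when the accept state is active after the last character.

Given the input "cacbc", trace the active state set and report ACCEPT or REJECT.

Answer: REJECT

Steps:
start: ε-closure({0}) = {0,1,2,4}
'c' @ 1: {}  — state set empty
rest 'acbc' ignored (set empty)
final: {}; accept 7 not in set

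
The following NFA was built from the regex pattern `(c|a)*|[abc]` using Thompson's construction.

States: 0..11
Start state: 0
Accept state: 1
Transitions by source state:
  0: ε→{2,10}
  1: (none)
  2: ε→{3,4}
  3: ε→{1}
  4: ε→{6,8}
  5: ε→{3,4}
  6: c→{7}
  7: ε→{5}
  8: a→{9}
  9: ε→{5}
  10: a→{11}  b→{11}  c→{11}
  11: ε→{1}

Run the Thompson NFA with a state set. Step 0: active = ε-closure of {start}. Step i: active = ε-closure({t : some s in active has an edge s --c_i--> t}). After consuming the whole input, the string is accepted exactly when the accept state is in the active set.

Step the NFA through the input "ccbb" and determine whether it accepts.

start: ε-closure({0}) = {0,1,2,3,4,6,8,10}
'c' @ 1: {1,3,4,5,6,7,8,11}  ✓accept
'c' @ 2: {1,3,4,5,6,7,8}  ✓accept
'b' @ 3: {}  — no active states
rest 'b' ignored (set empty)
final: {}; accept 1 not in set

Answer: REJECT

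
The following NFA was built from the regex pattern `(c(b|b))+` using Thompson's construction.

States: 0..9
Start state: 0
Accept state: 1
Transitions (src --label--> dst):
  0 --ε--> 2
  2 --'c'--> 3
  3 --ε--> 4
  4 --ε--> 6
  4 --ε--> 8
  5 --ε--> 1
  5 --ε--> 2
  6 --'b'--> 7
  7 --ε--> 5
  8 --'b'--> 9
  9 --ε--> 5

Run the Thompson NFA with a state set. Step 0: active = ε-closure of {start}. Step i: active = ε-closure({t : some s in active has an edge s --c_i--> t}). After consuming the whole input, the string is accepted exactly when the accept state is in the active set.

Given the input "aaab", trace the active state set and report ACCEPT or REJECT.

Answer: REJECT

Trace:
initial (ε-close {0}): {0,2}
'a' @ 1: {}  — dead — no transitions
rest 'aab' ignored (set empty)
after full input: {}  (accept=1 not in)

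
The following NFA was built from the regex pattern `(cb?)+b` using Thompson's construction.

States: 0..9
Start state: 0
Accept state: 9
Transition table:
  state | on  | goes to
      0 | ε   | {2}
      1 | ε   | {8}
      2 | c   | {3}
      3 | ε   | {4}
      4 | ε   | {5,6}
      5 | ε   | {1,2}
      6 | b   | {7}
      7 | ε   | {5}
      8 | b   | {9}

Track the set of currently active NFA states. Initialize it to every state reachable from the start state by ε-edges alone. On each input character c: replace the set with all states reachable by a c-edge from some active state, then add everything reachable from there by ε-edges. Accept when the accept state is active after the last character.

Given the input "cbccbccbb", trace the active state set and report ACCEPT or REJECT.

initial (ε-close {0}): {0,2}
'c' @ 1: {1,2,3,4,5,6,8}
'b' @ 2: {1,2,5,7,8,9}  [accepting]
'c' @ 3: {1,2,3,4,5,6,8}
'c' @ 4: {1,2,3,4,5,6,8}
'b' @ 5: {1,2,5,7,8,9}  [accepting]
'c' @ 6: {1,2,3,4,5,6,8}
'c' @ 7: {1,2,3,4,5,6,8}
'b' @ 8: {1,2,5,7,8,9}  [accepting]
'b' @ 9: {9}  [accepting]
end set {9} — state 9 in

Answer: ACCEPT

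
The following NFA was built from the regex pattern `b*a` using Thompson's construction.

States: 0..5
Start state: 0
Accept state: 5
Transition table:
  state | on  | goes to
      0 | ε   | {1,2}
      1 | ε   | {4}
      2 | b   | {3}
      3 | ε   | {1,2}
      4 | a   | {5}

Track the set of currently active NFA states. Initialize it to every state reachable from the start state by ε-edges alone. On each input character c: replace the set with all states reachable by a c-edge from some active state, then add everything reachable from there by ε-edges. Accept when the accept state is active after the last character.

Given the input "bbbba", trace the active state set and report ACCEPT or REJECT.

initial (ε-close {0}): {0,1,2,4}
'b' @ 1: {1,2,3,4}
'b' @ 2: {1,2,3,4}
'b' @ 3: {1,2,3,4}
'b' @ 4: {1,2,3,4}
'a' @ 5: {5}  ✓accept
end set {5} — state 5 in

Answer: ACCEPT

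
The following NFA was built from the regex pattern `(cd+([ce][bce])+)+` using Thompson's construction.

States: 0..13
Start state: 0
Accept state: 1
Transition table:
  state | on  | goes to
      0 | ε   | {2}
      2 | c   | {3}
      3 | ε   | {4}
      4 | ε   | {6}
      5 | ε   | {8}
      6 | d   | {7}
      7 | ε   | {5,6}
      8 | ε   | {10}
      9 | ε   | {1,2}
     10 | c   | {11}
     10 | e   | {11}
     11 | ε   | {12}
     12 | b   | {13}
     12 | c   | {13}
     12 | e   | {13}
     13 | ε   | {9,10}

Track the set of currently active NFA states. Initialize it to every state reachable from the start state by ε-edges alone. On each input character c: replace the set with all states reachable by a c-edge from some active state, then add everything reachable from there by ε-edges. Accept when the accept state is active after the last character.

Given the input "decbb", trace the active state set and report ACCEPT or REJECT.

Answer: REJECT

Derivation:
S₀ = ε-closure({0}) = {0,2}
'd' @ 1: {}  — no active states
rest 'ecbb' ignored (set empty)
final: {}; accept 1 not in set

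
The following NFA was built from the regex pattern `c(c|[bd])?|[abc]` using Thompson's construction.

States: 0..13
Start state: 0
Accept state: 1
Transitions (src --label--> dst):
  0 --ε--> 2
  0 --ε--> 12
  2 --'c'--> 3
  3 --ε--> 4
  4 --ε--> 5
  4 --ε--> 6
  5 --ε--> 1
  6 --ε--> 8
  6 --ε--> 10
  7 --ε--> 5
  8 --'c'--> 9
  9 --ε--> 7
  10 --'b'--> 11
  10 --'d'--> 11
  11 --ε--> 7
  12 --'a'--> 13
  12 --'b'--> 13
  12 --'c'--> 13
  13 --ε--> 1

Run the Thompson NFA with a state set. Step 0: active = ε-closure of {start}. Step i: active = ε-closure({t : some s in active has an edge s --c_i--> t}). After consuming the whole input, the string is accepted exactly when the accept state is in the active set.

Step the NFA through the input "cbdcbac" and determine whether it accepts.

Answer: REJECT

Derivation:
start: ε-closure({0}) = {0,2,12}
'c' @ 1: {1,3,4,5,6,8,10,13}  (accept∈set)
'b' @ 2: {1,5,7,11}  (accept∈set)
'd' @ 3: {}  — no active states
rest 'cbac' ignored (set empty)
end set {} — state 1 not in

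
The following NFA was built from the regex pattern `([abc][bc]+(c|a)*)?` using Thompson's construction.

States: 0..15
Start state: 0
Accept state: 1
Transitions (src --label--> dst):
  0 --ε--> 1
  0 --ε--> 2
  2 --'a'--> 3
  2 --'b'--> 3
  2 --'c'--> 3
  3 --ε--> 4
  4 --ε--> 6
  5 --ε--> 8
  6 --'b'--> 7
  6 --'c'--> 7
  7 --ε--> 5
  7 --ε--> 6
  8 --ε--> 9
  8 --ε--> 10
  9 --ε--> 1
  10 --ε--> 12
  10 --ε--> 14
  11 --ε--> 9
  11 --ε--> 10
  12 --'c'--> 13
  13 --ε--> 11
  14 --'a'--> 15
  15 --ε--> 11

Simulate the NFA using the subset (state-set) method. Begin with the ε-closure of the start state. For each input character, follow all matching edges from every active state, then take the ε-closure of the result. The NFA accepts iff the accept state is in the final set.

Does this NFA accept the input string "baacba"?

Answer: REJECT

Trace:
start: ε-closure({0}) = {0,1,2}
'b' @ 1: {3,4,6}
'a' @ 2: {}  — state set empty
rest 'acba' ignored (set empty)
final: {}; accept 1 not in set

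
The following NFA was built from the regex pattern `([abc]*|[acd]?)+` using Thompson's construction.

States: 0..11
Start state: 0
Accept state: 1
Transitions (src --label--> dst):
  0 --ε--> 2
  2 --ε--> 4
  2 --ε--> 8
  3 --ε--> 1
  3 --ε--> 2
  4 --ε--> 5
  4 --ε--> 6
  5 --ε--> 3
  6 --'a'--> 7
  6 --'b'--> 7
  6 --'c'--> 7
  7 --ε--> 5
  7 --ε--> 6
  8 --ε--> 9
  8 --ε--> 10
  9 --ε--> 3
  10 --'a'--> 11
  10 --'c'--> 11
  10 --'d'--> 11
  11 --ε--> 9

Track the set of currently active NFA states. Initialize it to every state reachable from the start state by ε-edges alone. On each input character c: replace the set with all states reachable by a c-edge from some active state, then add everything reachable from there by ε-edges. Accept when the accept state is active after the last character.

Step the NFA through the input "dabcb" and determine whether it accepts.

S₀ = ε-closure({0}) = {0,1,2,3,4,5,6,8,9,10}
'd' @ 1: {1,2,3,4,5,6,8,9,10,11}  ✓accept
'a' @ 2: {1,2,3,4,5,6,7,8,9,10,11}  ✓accept
'b' @ 3: {1,2,3,4,5,6,7,8,9,10}  ✓accept
'c' @ 4: {1,2,3,4,5,6,7,8,9,10,11}  ✓accept
'b' @ 5: {1,2,3,4,5,6,7,8,9,10}  ✓accept
final: {1,2,3,4,5,6,7,8,9,10}; accept 1 in set

Answer: ACCEPT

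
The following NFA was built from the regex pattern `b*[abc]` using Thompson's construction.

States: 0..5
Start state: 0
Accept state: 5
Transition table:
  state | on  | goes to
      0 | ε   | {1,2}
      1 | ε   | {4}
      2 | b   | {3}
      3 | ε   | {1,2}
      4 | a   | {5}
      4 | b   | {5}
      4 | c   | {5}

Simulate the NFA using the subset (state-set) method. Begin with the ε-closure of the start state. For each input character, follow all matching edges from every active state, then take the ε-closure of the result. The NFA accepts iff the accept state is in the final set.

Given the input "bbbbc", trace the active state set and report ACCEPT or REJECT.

start: ε-closure({0}) = {0,1,2,4}
'b' @ 1: {1,2,3,4,5}  (accept∈set)
'b' @ 2: {1,2,3,4,5}  (accept∈set)
'b' @ 3: {1,2,3,4,5}  (accept∈set)
'b' @ 4: {1,2,3,4,5}  (accept∈set)
'c' @ 5: {5}  (accept∈set)
end set {5} — state 5 in

Answer: ACCEPT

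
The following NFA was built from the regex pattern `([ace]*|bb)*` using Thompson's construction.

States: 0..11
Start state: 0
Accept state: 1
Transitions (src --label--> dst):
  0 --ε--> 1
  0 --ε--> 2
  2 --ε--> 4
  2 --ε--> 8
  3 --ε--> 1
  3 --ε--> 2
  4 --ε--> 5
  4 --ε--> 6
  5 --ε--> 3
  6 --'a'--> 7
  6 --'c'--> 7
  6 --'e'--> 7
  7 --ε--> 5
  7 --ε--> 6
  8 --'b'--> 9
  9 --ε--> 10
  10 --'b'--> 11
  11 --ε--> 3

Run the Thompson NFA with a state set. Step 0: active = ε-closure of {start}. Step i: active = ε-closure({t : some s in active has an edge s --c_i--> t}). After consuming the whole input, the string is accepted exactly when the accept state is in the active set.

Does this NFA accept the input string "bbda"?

Answer: REJECT

Derivation:
initial (ε-close {0}): {0,1,2,3,4,5,6,8}
'b' @ 1: {9,10}
'b' @ 2: {1,2,3,4,5,6,8,11}  [accepting]
'd' @ 3: {}  — state set empty
rest 'a' ignored (set empty)
end set {} — state 1 not in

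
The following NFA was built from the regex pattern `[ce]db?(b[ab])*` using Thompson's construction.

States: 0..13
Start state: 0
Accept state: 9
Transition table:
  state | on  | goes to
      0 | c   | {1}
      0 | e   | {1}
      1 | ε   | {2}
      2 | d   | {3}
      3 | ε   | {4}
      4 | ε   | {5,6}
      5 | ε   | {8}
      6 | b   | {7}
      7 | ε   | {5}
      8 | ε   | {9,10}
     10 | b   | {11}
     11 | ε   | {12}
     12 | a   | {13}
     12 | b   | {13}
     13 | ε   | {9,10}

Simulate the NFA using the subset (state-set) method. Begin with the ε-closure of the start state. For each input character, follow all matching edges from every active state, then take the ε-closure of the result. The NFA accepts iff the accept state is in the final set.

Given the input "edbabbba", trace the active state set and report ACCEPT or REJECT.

Answer: ACCEPT

Steps:
initial (ε-close {0}): {0}
'e' @ 1: {1,2}
'd' @ 2: {3,4,5,6,8,9,10}  ✓accept
'b' @ 3: {5,7,8,9,10,11,12}  ✓accept
'a' @ 4: {9,10,13}  ✓accept
'b' @ 5: {11,12}
'b' @ 6: {9,10,13}  ✓accept
'b' @ 7: {11,12}
'a' @ 8: {9,10,13}  ✓accept
after full input: {9,10,13}  (accept=9 in)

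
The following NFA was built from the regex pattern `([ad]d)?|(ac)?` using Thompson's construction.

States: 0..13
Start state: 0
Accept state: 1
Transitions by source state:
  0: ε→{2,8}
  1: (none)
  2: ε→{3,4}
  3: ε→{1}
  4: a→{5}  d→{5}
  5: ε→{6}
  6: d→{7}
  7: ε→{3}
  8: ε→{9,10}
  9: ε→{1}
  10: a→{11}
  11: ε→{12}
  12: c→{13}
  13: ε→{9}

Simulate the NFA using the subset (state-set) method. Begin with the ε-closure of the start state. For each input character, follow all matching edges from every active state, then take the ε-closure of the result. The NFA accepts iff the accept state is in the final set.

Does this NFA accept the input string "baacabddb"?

initial (ε-close {0}): {0,1,2,3,4,8,9,10}
'b' @ 1: {}  — state set empty
rest 'aacabddb' ignored (set empty)
after full input: {}  (accept=1 not in)

Answer: REJECT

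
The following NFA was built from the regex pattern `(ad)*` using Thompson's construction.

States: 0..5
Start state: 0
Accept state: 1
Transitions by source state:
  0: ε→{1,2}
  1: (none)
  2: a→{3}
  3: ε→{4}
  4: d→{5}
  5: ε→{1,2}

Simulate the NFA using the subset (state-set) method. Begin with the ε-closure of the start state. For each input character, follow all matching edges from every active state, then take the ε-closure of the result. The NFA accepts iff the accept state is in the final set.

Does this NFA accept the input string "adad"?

Answer: ACCEPT

Steps:
initial (ε-close {0}): {0,1,2}
'a' @ 1: {3,4}
'd' @ 2: {1,2,5}  ✓accept
'a' @ 3: {3,4}
'd' @ 4: {1,2,5}  ✓accept
final: {1,2,5}; accept 1 in set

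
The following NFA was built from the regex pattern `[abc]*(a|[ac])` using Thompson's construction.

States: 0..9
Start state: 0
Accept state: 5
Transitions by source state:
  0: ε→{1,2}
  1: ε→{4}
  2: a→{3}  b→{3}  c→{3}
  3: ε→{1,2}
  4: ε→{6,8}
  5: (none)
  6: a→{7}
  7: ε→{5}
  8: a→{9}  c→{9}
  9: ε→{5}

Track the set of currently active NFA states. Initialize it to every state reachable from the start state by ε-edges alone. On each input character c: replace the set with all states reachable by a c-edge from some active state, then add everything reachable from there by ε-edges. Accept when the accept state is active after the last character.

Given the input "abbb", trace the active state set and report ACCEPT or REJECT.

Answer: REJECT

Derivation:
S₀ = ε-closure({0}) = {0,1,2,4,6,8}
'a' @ 1: {1,2,3,4,5,6,7,8,9}  ✓accept
'b' @ 2: {1,2,3,4,6,8}
'b' @ 3: {1,2,3,4,6,8}
'b' @ 4: {1,2,3,4,6,8}
after full input: {1,2,3,4,6,8}  (accept=5 not in)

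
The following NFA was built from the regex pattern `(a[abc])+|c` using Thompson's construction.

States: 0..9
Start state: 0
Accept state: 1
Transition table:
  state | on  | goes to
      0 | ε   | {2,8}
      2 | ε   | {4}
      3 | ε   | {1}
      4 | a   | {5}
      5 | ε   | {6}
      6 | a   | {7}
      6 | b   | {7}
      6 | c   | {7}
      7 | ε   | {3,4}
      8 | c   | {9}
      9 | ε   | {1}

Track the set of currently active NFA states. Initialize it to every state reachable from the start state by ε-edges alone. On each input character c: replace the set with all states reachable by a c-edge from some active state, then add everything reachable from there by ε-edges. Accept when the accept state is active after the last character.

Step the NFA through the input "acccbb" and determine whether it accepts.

S₀ = ε-closure({0}) = {0,2,4,8}
'a' @ 1: {5,6}
'c' @ 2: {1,3,4,7}  [accepting]
'c' @ 3: {}  — dead — no transitions
rest 'cbb' ignored (set empty)
after full input: {}  (accept=1 not in)

Answer: REJECT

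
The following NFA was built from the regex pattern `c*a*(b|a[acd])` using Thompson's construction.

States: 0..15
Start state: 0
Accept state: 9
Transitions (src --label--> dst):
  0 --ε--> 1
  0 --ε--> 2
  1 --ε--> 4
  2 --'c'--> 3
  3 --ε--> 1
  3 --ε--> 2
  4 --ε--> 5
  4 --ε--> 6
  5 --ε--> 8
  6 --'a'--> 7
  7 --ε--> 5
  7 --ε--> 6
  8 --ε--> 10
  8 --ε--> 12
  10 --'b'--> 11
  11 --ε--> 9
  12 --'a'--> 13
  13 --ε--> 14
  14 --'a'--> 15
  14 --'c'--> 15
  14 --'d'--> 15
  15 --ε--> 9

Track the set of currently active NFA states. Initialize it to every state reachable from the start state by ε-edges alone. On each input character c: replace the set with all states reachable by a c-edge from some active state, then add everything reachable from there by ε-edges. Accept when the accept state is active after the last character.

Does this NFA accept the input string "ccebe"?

start: ε-closure({0}) = {0,1,2,4,5,6,8,10,12}
'c' @ 1: {1,2,3,4,5,6,8,10,12}
'c' @ 2: {1,2,3,4,5,6,8,10,12}
'e' @ 3: {}  — no active states
rest 'be' ignored (set empty)
final: {}; accept 9 not in set

Answer: REJECT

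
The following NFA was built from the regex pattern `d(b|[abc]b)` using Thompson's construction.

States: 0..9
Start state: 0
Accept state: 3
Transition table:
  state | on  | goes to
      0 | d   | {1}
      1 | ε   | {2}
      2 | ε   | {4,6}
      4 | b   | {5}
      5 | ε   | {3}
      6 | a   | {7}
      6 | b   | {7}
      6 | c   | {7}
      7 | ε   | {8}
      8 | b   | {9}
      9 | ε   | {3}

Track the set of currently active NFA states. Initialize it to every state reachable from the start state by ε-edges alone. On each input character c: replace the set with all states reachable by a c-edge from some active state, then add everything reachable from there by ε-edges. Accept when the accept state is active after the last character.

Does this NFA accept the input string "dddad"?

start: ε-closure({0}) = {0}
'd' @ 1: {1,2,4,6}
'd' @ 2: {}  — state set empty
rest 'dad' ignored (set empty)
end set {} — state 3 not in

Answer: REJECT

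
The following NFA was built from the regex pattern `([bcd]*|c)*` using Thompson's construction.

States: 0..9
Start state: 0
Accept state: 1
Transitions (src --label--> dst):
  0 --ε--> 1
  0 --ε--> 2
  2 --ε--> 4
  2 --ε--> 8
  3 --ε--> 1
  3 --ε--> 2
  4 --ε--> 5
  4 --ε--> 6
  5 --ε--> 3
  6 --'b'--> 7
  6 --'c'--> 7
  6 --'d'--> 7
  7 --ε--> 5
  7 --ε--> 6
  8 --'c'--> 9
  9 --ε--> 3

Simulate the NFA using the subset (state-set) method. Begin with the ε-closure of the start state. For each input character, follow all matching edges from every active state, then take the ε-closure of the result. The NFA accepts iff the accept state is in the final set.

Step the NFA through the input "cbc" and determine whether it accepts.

S₀ = ε-closure({0}) = {0,1,2,3,4,5,6,8}
'c' @ 1: {1,2,3,4,5,6,7,8,9}  ✓accept
'b' @ 2: {1,2,3,4,5,6,7,8}  ✓accept
'c' @ 3: {1,2,3,4,5,6,7,8,9}  ✓accept
end set {1,2,3,4,5,6,7,8,9} — state 1 in

Answer: ACCEPT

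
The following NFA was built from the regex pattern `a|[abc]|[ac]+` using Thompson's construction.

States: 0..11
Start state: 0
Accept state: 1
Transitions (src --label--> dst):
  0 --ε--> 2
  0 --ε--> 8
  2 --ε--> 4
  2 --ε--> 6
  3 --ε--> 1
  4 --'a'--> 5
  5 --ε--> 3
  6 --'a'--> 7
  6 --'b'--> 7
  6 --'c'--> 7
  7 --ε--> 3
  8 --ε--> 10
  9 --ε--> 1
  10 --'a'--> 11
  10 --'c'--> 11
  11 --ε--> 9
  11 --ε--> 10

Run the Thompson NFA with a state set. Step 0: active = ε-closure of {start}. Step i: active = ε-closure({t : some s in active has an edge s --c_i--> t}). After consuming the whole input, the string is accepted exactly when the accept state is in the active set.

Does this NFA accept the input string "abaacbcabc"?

Answer: REJECT

Derivation:
S₀ = ε-closure({0}) = {0,2,4,6,8,10}
'a' @ 1: {1,3,5,7,9,10,11}  ✓accept
'b' @ 2: {}  — no active states
rest 'aacbcabc' ignored (set empty)
final: {}; accept 1 not in set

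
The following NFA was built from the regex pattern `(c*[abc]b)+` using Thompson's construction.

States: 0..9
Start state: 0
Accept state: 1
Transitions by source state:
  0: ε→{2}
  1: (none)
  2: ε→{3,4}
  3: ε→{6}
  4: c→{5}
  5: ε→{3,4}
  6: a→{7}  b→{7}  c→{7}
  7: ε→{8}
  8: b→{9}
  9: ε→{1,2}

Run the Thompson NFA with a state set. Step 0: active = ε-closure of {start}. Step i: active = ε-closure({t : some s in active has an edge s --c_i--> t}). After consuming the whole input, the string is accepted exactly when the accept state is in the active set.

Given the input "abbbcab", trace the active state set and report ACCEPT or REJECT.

Answer: ACCEPT

Derivation:
initial (ε-close {0}): {0,2,3,4,6}
'a' @ 1: {7,8}
'b' @ 2: {1,2,3,4,6,9}  (accept∈set)
'b' @ 3: {7,8}
'b' @ 4: {1,2,3,4,6,9}  (accept∈set)
'c' @ 5: {3,4,5,6,7,8}
'a' @ 6: {7,8}
'b' @ 7: {1,2,3,4,6,9}  (accept∈set)
after full input: {1,2,3,4,6,9}  (accept=1 in)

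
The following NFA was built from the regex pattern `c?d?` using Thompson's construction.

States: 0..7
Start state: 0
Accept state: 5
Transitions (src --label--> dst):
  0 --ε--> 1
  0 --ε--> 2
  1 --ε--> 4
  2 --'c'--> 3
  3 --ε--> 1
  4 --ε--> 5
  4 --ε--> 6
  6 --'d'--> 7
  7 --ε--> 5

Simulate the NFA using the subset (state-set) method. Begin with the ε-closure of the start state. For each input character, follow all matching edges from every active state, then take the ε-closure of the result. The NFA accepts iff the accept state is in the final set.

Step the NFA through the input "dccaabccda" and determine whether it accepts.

Answer: REJECT

Derivation:
start: ε-closure({0}) = {0,1,2,4,5,6}
'd' @ 1: {5,7}  ✓accept
'c' @ 2: {}  — no active states
rest 'caabccda' ignored (set empty)
end set {} — state 5 not in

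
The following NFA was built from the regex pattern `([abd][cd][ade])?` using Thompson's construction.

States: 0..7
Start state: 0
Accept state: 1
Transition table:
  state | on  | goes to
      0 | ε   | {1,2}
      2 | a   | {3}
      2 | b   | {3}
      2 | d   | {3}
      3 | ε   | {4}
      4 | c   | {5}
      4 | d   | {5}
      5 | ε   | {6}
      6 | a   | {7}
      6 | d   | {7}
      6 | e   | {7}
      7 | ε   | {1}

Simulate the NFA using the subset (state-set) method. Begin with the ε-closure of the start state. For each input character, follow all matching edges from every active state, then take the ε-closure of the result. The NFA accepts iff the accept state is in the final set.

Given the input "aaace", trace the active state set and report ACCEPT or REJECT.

Answer: REJECT

Steps:
initial (ε-close {0}): {0,1,2}
'a' @ 1: {3,4}
'a' @ 2: {}  — state set empty
rest 'ace' ignored (set empty)
after full input: {}  (accept=1 not in)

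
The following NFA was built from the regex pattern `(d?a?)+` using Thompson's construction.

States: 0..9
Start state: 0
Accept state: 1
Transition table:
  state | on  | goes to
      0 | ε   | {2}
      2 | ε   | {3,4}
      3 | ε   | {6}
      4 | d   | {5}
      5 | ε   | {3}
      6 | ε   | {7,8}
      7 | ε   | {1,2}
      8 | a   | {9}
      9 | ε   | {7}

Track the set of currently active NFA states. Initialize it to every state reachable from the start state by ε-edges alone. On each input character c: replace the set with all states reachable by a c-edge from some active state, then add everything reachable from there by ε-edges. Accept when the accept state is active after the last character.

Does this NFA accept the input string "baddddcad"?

S₀ = ε-closure({0}) = {0,1,2,3,4,6,7,8}
'b' @ 1: {}  — state set empty
rest 'addddcad' ignored (set empty)
after full input: {}  (accept=1 not in)

Answer: REJECT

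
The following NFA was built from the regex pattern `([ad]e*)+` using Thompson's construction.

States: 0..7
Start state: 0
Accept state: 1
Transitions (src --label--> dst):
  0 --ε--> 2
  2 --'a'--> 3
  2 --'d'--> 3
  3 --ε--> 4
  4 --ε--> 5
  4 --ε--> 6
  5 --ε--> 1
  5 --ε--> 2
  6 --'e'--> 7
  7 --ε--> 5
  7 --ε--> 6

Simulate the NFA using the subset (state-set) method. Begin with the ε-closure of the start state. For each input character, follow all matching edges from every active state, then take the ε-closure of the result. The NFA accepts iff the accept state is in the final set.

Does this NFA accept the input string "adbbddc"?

Answer: REJECT

Steps:
initial (ε-close {0}): {0,2}
'a' @ 1: {1,2,3,4,5,6}  ✓accept
'd' @ 2: {1,2,3,4,5,6}  ✓accept
'b' @ 3: {}  — no active states
rest 'bddc' ignored (set empty)
end set {} — state 1 not in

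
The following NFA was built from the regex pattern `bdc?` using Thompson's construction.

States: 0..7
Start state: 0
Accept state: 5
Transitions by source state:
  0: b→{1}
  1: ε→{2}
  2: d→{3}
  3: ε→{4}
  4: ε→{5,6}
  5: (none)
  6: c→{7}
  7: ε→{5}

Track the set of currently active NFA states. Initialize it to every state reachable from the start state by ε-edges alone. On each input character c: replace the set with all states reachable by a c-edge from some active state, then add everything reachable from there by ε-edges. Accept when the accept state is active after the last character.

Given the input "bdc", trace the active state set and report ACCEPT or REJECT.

S₀ = ε-closure({0}) = {0}
'b' @ 1: {1,2}
'd' @ 2: {3,4,5,6}  [accepting]
'c' @ 3: {5,7}  [accepting]
final: {5,7}; accept 5 in set

Answer: ACCEPT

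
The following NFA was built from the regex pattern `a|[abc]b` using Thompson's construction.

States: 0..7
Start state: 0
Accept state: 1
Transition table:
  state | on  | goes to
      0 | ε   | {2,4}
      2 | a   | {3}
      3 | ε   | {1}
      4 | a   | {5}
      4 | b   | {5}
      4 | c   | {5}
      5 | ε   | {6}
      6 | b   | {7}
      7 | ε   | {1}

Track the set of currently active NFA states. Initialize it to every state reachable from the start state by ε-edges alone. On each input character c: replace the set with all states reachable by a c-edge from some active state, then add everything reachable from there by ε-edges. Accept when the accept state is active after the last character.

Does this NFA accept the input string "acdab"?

Answer: REJECT

Derivation:
S₀ = ε-closure({0}) = {0,2,4}
'a' @ 1: {1,3,5,6}  [accepting]
'c' @ 2: {}  — state set empty
rest 'dab' ignored (set empty)
final: {}; accept 1 not in set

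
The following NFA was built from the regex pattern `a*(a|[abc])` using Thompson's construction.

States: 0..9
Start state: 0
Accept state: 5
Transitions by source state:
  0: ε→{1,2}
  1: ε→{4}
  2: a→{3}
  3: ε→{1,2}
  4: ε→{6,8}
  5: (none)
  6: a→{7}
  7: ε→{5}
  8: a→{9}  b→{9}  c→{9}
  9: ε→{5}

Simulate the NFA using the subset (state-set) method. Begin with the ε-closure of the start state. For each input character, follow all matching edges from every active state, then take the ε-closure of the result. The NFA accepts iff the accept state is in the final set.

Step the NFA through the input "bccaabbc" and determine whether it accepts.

Answer: REJECT

Derivation:
S₀ = ε-closure({0}) = {0,1,2,4,6,8}
'b' @ 1: {5,9}  ✓accept
'c' @ 2: {}  — no active states
rest 'caabbc' ignored (set empty)
after full input: {}  (accept=5 not in)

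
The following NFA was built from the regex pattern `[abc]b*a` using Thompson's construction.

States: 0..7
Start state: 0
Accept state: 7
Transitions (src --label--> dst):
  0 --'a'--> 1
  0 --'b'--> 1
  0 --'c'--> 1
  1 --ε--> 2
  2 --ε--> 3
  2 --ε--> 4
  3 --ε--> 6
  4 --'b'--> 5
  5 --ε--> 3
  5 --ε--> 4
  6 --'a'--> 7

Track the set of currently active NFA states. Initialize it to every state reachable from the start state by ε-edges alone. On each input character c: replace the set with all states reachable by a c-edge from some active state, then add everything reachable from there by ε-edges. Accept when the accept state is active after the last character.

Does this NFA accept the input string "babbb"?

initial (ε-close {0}): {0}
'b' @ 1: {1,2,3,4,6}
'a' @ 2: {7}  (accept∈set)
'b' @ 3: {}  — no active states
rest 'bb' ignored (set empty)
after full input: {}  (accept=7 not in)

Answer: REJECT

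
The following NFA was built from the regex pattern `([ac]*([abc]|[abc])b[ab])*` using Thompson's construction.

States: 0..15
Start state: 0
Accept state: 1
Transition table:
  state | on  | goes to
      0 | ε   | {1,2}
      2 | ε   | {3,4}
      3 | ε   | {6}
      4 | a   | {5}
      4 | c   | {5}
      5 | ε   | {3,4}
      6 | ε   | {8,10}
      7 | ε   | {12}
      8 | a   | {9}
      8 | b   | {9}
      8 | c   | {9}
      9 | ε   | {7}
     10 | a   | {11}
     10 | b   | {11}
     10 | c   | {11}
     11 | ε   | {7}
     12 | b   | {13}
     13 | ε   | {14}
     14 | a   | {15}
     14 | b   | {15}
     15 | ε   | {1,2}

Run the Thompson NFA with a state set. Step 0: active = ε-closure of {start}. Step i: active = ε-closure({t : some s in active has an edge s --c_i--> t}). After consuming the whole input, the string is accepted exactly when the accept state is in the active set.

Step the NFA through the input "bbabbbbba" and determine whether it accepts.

initial (ε-close {0}): {0,1,2,3,4,6,8,10}
'b' @ 1: {7,9,11,12}
'b' @ 2: {13,14}
'a' @ 3: {1,2,3,4,6,8,10,15}  ✓accept
'b' @ 4: {7,9,11,12}
'b' @ 5: {13,14}
'b' @ 6: {1,2,3,4,6,8,10,15}  ✓accept
'b' @ 7: {7,9,11,12}
'b' @ 8: {13,14}
'a' @ 9: {1,2,3,4,6,8,10,15}  ✓accept
after full input: {1,2,3,4,6,8,10,15}  (accept=1 in)

Answer: ACCEPT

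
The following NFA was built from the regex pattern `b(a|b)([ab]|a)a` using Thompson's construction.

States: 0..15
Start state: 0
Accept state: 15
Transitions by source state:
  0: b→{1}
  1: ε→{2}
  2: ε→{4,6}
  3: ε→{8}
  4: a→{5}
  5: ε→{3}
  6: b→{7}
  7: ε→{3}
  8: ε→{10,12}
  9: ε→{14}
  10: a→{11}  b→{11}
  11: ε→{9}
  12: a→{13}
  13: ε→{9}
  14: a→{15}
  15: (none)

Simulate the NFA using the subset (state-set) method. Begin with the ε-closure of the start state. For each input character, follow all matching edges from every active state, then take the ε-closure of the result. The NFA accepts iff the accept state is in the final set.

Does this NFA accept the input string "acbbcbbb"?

initial (ε-close {0}): {0}
'a' @ 1: {}  — no active states
rest 'cbbcbbb' ignored (set empty)
end set {} — state 15 not in

Answer: REJECT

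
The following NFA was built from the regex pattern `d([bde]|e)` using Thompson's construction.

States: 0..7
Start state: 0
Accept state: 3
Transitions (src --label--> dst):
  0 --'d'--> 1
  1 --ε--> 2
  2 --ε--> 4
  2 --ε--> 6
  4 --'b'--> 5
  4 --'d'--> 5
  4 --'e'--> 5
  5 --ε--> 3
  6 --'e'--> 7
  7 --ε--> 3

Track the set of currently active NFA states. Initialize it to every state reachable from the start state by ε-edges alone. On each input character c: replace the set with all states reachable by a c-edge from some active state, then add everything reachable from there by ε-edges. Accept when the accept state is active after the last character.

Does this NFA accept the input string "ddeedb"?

start: ε-closure({0}) = {0}
'd' @ 1: {1,2,4,6}
'd' @ 2: {3,5}  ✓accept
'e' @ 3: {}  — no active states
rest 'edb' ignored (set empty)
end set {} — state 3 not in

Answer: REJECT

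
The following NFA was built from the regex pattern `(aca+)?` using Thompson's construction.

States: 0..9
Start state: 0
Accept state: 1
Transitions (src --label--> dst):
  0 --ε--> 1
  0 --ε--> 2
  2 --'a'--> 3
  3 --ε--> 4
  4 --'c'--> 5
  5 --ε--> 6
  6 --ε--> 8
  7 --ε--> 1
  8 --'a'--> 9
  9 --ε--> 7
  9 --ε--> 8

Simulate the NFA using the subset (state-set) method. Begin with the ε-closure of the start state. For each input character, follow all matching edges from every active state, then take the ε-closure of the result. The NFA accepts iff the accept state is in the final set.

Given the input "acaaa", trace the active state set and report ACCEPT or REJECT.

start: ε-closure({0}) = {0,1,2}
'a' @ 1: {3,4}
'c' @ 2: {5,6,8}
'a' @ 3: {1,7,8,9}  ✓accept
'a' @ 4: {1,7,8,9}  ✓accept
'a' @ 5: {1,7,8,9}  ✓accept
after full input: {1,7,8,9}  (accept=1 in)

Answer: ACCEPT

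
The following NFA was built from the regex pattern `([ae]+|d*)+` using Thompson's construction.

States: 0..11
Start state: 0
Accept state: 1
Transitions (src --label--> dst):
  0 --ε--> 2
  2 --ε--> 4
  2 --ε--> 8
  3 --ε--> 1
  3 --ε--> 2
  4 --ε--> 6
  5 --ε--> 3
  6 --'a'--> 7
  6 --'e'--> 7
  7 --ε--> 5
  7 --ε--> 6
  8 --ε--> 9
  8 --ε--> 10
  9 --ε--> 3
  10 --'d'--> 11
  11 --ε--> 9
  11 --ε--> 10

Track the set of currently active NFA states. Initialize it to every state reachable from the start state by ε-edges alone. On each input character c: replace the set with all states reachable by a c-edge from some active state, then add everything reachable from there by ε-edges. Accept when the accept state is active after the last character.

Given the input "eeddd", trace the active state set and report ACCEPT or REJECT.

S₀ = ε-closure({0}) = {0,1,2,3,4,6,8,9,10}
'e' @ 1: {1,2,3,4,5,6,7,8,9,10}  (accept∈set)
'e' @ 2: {1,2,3,4,5,6,7,8,9,10}  (accept∈set)
'd' @ 3: {1,2,3,4,6,8,9,10,11}  (accept∈set)
'd' @ 4: {1,2,3,4,6,8,9,10,11}  (accept∈set)
'd' @ 5: {1,2,3,4,6,8,9,10,11}  (accept∈set)
end set {1,2,3,4,6,8,9,10,11} — state 1 in

Answer: ACCEPT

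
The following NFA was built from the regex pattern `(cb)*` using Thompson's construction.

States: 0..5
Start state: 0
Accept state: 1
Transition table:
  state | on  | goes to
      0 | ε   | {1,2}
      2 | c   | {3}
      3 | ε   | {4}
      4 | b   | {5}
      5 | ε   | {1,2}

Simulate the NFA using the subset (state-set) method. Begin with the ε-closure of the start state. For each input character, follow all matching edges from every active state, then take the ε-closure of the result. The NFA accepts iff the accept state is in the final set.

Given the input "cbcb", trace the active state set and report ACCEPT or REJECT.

Answer: ACCEPT

Steps:
S₀ = ε-closure({0}) = {0,1,2}
'c' @ 1: {3,4}
'b' @ 2: {1,2,5}  ✓accept
'c' @ 3: {3,4}
'b' @ 4: {1,2,5}  ✓accept
end set {1,2,5} — state 1 in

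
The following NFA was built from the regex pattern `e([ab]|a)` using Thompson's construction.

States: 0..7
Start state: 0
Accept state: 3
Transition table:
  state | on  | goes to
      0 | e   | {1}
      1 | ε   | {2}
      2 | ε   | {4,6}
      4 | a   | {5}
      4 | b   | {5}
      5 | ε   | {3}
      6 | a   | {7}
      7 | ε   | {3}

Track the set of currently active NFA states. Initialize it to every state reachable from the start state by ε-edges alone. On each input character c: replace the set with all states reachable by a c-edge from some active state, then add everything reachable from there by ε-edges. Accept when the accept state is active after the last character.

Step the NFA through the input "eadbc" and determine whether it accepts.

initial (ε-close {0}): {0}
'e' @ 1: {1,2,4,6}
'a' @ 2: {3,5,7}  [accepting]
'd' @ 3: {}  — no active states
rest 'bc' ignored (set empty)
after full input: {}  (accept=3 not in)

Answer: REJECT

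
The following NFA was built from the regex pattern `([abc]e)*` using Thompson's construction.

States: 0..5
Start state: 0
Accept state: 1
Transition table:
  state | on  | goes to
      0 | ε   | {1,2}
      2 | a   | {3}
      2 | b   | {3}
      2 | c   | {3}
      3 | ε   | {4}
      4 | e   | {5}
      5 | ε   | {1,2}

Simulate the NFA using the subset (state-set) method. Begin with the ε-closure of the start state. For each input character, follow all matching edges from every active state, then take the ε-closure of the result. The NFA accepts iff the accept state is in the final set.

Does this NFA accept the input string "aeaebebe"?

Answer: ACCEPT

Trace:
S₀ = ε-closure({0}) = {0,1,2}
'a' @ 1: {3,4}
'e' @ 2: {1,2,5}  [accepting]
'a' @ 3: {3,4}
'e' @ 4: {1,2,5}  [accepting]
'b' @ 5: {3,4}
'e' @ 6: {1,2,5}  [accepting]
'b' @ 7: {3,4}
'e' @ 8: {1,2,5}  [accepting]
after full input: {1,2,5}  (accept=1 in)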